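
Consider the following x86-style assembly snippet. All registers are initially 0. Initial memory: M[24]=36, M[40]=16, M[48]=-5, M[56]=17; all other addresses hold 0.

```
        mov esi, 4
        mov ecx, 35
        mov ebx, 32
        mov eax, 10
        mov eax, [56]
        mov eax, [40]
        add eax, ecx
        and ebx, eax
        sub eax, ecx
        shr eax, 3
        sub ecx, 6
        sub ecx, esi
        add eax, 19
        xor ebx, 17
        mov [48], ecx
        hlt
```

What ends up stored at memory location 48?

esi=4
ecx=35
ebx=32
eax=10
eax=M[56]=17
eax=M[40]=16
eax=16+35=51
ebx=32&51=32
eax=51-35=16
eax=16>>3=2
ecx=35-6=29
ecx=29-4=25
eax=2+19=21
ebx=32^17=49
mov [48], ecx → M[48]=25
halt.

25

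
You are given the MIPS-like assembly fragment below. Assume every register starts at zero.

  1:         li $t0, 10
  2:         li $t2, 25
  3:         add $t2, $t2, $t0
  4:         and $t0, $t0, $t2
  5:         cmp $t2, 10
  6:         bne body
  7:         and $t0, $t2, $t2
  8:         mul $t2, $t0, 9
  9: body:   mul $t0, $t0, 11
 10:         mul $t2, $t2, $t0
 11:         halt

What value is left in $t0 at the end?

after li $t0, 10: $t0=10
after li $t2, 25: $t2=25
after add $t2, $t2, $t0: $t2=25+10=35
after and $t0, $t0, $t2: $t0=10&35=2
cmp $t2, 10  (cmp 35,10)
bne body: taken
after mul $t0, $t0, 11: $t0=2*11=22
after mul $t2, $t2, $t0: $t2=35*22=770
halt.

22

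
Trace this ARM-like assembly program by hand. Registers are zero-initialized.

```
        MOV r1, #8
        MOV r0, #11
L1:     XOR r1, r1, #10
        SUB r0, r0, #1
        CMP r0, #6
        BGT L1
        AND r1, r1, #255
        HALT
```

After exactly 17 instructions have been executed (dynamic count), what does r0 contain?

MOV r1, #8 → r1=8
MOV r0, #11 → r0=11
XOR r1, r1, #10 → r1=8^10=2
SUB r0, r0, #1 → r0=11-1=10
CMP r0, #6  (cmp 10,6)
BGT L1: taken
XOR r1, r1, #10 → r1=2^10=8
SUB r0, r0, #1 → r0=10-1=9
CMP r0, #6  (cmp 9,6)
BGT L1: taken
XOR r1, r1, #10 → r1=8^10=2
SUB r0, r0, #1 → r0=9-1=8
CMP r0, #6  (cmp 8,6)
BGT L1: taken
XOR r1, r1, #10 → r1=2^10=8
SUB r0, r0, #1 → r0=8-1=7
CMP r0, #6  (cmp 7,6)
After step 17: r0 = 7.

7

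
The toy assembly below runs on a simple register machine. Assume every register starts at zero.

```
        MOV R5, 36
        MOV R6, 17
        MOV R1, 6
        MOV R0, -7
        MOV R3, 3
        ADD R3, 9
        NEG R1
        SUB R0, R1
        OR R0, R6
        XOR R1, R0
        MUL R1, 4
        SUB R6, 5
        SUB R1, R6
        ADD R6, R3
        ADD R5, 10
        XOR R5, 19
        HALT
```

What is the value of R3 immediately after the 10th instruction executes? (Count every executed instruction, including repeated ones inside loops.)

R5=36
R6=17
R1=6
R0=-7
R3=3
R3=3+9=12
R1=-(6)=-6
R0=(-7)-(-6)=-1
R0=(-1)|17=-1
R1=(-6)^(-1)=5
After step 10: R3 = 12.

12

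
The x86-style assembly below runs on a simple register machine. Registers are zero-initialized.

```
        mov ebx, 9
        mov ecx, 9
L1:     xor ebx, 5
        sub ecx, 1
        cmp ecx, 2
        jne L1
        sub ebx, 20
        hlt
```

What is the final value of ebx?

-8

ebx=9
ecx=9
ebx=9^5=12
ecx=9-1=8
cmp ecx, 2  (cmp 8,2)
jne L1: taken
ebx=12^5=9
ecx=8-1=7
cmp ecx, 2  (cmp 7,2)
jne L1: taken
ebx=9^5=12
ecx=7-1=6
cmp ecx, 2  (cmp 6,2)
jne L1: taken
ebx=12^5=9
ecx=6-1=5
cmp ecx, 2  (cmp 5,2)
jne L1: taken
ebx=9^5=12
ecx=5-1=4
cmp ecx, 2  (cmp 4,2)
jne L1: taken
ebx=12^5=9
ecx=4-1=3
cmp ecx, 2  (cmp 3,2)
jne L1: taken
ebx=9^5=12
ecx=3-1=2
cmp ecx, 2  (cmp 2,2)
jne L1: not taken
ebx=12-20=-8
halt.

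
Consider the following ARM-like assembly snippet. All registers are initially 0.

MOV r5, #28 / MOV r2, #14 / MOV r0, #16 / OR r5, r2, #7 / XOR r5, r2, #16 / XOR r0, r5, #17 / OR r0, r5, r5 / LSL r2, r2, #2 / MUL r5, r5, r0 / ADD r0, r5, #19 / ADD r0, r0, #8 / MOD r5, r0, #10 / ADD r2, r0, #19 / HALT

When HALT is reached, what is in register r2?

r5=28
r2=14
r0=16
r5=14|7=15
r5=14^16=30
r0=30^17=15
r0=30|30=30
r2=14<<2=56
r5=30*30=900
r0=900+19=919
r0=919+8=927
r5=927%10=7
r2=927+19=946
halt.

946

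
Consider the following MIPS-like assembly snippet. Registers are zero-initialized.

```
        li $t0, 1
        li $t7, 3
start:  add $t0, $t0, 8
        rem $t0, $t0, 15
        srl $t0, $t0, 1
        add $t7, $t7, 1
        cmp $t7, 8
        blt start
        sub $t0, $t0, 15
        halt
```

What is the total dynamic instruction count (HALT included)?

34

li $t0, 1 → $t0=1
li $t7, 3 → $t7=3
add $t0, $t0, 8 → $t0=1+8=9
rem $t0, $t0, 15 → $t0=9%15=9
srl $t0, $t0, 1 → $t0=9>>1=4
add $t7, $t7, 1 → $t7=3+1=4
cmp $t7, 8  (cmp 4,8)
blt start: taken
add $t0, $t0, 8 → $t0=4+8=12
rem $t0, $t0, 15 → $t0=12%15=12
srl $t0, $t0, 1 → $t0=12>>1=6
add $t7, $t7, 1 → $t7=4+1=5
cmp $t7, 8  (cmp 5,8)
blt start: taken
add $t0, $t0, 8 → $t0=6+8=14
rem $t0, $t0, 15 → $t0=14%15=14
srl $t0, $t0, 1 → $t0=14>>1=7
add $t7, $t7, 1 → $t7=5+1=6
cmp $t7, 8  (cmp 6,8)
blt start: taken
add $t0, $t0, 8 → $t0=7+8=15
rem $t0, $t0, 15 → $t0=15%15=0
srl $t0, $t0, 1 → $t0=0>>1=0
add $t7, $t7, 1 → $t7=6+1=7
cmp $t7, 8  (cmp 7,8)
blt start: taken
add $t0, $t0, 8 → $t0=0+8=8
rem $t0, $t0, 15 → $t0=8%15=8
srl $t0, $t0, 1 → $t0=8>>1=4
add $t7, $t7, 1 → $t7=7+1=8
cmp $t7, 8  (cmp 8,8)
blt start: not taken
sub $t0, $t0, 15 → $t0=4-15=-11
halt.
Total executed instructions: 34.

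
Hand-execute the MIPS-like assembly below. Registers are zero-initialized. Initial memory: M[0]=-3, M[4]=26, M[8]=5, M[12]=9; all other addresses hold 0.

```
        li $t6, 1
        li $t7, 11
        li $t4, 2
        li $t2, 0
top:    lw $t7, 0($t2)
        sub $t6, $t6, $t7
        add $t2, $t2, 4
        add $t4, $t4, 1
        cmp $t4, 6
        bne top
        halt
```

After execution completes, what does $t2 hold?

16

after li $t6, 1: $t6=1
after li $t7, 11: $t7=11
after li $t4, 2: $t4=2
after li $t2, 0: $t2=0
after lw $t7, 0($t2): $t7=M[0]=-3
after sub $t6, $t6, $t7: $t6=1-(-3)=4
after add $t2, $t2, 4: $t2=0+4=4
after add $t4, $t4, 1: $t4=2+1=3
cmp $t4, 6  (cmp 3,6)
bne top: taken
after lw $t7, 0($t2): $t7=M[4]=26
after sub $t6, $t6, $t7: $t6=4-26=-22
after add $t2, $t2, 4: $t2=4+4=8
after add $t4, $t4, 1: $t4=3+1=4
cmp $t4, 6  (cmp 4,6)
bne top: taken
after lw $t7, 0($t2): $t7=M[8]=5
after sub $t6, $t6, $t7: $t6=(-22)-5=-27
after add $t2, $t2, 4: $t2=8+4=12
after add $t4, $t4, 1: $t4=4+1=5
cmp $t4, 6  (cmp 5,6)
bne top: taken
after lw $t7, 0($t2): $t7=M[12]=9
after sub $t6, $t6, $t7: $t6=(-27)-9=-36
after add $t2, $t2, 4: $t2=12+4=16
after add $t4, $t4, 1: $t4=5+1=6
cmp $t4, 6  (cmp 6,6)
bne top: not taken
halt.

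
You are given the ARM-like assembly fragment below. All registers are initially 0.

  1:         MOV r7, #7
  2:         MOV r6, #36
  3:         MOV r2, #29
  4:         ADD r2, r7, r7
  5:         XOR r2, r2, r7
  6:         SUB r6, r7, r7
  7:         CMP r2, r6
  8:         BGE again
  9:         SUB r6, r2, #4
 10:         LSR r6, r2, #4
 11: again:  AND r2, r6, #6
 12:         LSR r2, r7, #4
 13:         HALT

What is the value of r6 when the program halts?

0

r7=7
r6=36
r2=29
r2=7+7=14
r2=14^7=9
r6=7-7=0
CMP r2, r6  (cmp 9,0)
BGE again: taken
r2=0&6=0
r2=7>>4=0
halt.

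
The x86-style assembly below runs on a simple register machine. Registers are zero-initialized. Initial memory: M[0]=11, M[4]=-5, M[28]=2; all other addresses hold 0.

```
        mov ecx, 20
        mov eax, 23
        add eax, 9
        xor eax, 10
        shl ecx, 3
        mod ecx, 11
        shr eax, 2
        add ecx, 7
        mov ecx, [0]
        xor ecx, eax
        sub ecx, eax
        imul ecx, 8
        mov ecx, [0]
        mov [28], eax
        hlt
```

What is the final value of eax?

after mov ecx, 20: ecx=20
after mov eax, 23: eax=23
after add eax, 9: eax=23+9=32
after xor eax, 10: eax=32^10=42
after shl ecx, 3: ecx=20<<3=160
after mod ecx, 11: ecx=160%11=6
after shr eax, 2: eax=42>>2=10
after add ecx, 7: ecx=6+7=13
after mov ecx, [0]: ecx=M[0]=11
after xor ecx, eax: ecx=11^10=1
after sub ecx, eax: ecx=1-10=-9
after imul ecx, 8: ecx=(-9)*8=-72
after mov ecx, [0]: ecx=M[0]=11
mov [28], eax → M[28]=10
halt.

10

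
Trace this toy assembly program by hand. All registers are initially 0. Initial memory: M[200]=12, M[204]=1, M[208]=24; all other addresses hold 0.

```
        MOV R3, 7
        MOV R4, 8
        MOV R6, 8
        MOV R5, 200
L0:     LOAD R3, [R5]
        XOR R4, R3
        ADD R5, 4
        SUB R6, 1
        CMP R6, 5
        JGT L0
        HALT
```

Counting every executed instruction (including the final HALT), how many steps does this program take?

R3=7
R4=8
R6=8
R5=200
R3=M[200]=12
R4=8^12=4
R5=200+4=204
R6=8-1=7
CMP R6, 5  (cmp 7,5)
JGT L0: taken
R3=M[204]=1
R4=4^1=5
R5=204+4=208
R6=7-1=6
CMP R6, 5  (cmp 6,5)
JGT L0: taken
R3=M[208]=24
R4=5^24=29
R5=208+4=212
R6=6-1=5
CMP R6, 5  (cmp 5,5)
JGT L0: not taken
halt.
Total executed instructions: 23.

23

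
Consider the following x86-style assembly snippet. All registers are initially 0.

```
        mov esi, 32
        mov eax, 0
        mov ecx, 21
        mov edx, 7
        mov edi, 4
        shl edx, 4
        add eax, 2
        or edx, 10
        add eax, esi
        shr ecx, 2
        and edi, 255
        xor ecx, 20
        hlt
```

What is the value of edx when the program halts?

122

esi=32
eax=0
ecx=21
edx=7
edi=4
edx=7<<4=112
eax=0+2=2
edx=112|10=122
eax=2+32=34
ecx=21>>2=5
edi=4&255=4
ecx=5^20=17
halt.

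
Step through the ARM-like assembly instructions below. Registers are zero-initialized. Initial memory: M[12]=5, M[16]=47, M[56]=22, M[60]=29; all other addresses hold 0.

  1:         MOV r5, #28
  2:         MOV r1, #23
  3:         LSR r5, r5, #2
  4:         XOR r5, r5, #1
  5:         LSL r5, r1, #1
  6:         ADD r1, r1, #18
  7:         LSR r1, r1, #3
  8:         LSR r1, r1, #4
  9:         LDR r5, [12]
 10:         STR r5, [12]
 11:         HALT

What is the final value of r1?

after MOV r5, #28: r5=28
after MOV r1, #23: r1=23
after LSR r5, r5, #2: r5=28>>2=7
after XOR r5, r5, #1: r5=7^1=6
after LSL r5, r1, #1: r5=23<<1=46
after ADD r1, r1, #18: r1=23+18=41
after LSR r1, r1, #3: r1=41>>3=5
after LSR r1, r1, #4: r1=5>>4=0
after LDR r5, [12]: r5=M[12]=5
STR r5, [12] → M[12]=5
halt.

0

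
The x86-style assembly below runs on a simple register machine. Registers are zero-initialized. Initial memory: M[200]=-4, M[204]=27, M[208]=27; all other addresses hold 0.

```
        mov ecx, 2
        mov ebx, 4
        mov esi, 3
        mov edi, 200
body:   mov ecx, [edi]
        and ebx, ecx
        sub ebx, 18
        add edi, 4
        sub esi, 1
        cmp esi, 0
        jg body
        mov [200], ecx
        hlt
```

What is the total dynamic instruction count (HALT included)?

after mov ecx, 2: ecx=2
after mov ebx, 4: ebx=4
after mov esi, 3: esi=3
after mov edi, 200: edi=200
after mov ecx, [edi]: ecx=M[200]=-4
after and ebx, ecx: ebx=4&(-4)=4
after sub ebx, 18: ebx=4-18=-14
after add edi, 4: edi=200+4=204
after sub esi, 1: esi=3-1=2
cmp esi, 0  (cmp 2,0)
jg body: taken
after mov ecx, [edi]: ecx=M[204]=27
after and ebx, ecx: ebx=(-14)&27=18
after sub ebx, 18: ebx=18-18=0
after add edi, 4: edi=204+4=208
after sub esi, 1: esi=2-1=1
cmp esi, 0  (cmp 1,0)
jg body: taken
after mov ecx, [edi]: ecx=M[208]=27
after and ebx, ecx: ebx=0&27=0
after sub ebx, 18: ebx=0-18=-18
after add edi, 4: edi=208+4=212
after sub esi, 1: esi=1-1=0
cmp esi, 0  (cmp 0,0)
jg body: not taken
mov [200], ecx → M[200]=27
halt.
Total executed instructions: 27.

27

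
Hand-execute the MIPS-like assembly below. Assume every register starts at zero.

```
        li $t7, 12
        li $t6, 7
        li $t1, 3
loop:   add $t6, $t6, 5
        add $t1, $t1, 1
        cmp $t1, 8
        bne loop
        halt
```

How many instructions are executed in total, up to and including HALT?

24

li $t7, 12 → $t7=12
li $t6, 7 → $t6=7
li $t1, 3 → $t1=3
add $t6, $t6, 5 → $t6=7+5=12
add $t1, $t1, 1 → $t1=3+1=4
cmp $t1, 8  (cmp 4,8)
bne loop: taken
add $t6, $t6, 5 → $t6=12+5=17
add $t1, $t1, 1 → $t1=4+1=5
cmp $t1, 8  (cmp 5,8)
bne loop: taken
add $t6, $t6, 5 → $t6=17+5=22
add $t1, $t1, 1 → $t1=5+1=6
cmp $t1, 8  (cmp 6,8)
bne loop: taken
add $t6, $t6, 5 → $t6=22+5=27
add $t1, $t1, 1 → $t1=6+1=7
cmp $t1, 8  (cmp 7,8)
bne loop: taken
add $t6, $t6, 5 → $t6=27+5=32
add $t1, $t1, 1 → $t1=7+1=8
cmp $t1, 8  (cmp 8,8)
bne loop: not taken
halt.
Total executed instructions: 24.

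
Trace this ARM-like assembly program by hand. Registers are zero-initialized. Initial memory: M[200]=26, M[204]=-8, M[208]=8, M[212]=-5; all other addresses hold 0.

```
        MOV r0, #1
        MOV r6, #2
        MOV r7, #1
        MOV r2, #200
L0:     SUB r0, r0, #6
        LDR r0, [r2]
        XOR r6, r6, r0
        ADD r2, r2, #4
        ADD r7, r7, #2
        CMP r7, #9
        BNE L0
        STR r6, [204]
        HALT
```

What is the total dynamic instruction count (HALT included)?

after MOV r0, #1: r0=1
after MOV r6, #2: r6=2
after MOV r7, #1: r7=1
after MOV r2, #200: r2=200
after SUB r0, r0, #6: r0=1-6=-5
after LDR r0, [r2]: r0=M[200]=26
after XOR r6, r6, r0: r6=2^26=24
after ADD r2, r2, #4: r2=200+4=204
after ADD r7, r7, #2: r7=1+2=3
CMP r7, #9  (cmp 3,9)
BNE L0: taken
after SUB r0, r0, #6: r0=26-6=20
after LDR r0, [r2]: r0=M[204]=-8
after XOR r6, r6, r0: r6=24^(-8)=-32
after ADD r2, r2, #4: r2=204+4=208
after ADD r7, r7, #2: r7=3+2=5
CMP r7, #9  (cmp 5,9)
BNE L0: taken
after SUB r0, r0, #6: r0=(-8)-6=-14
after LDR r0, [r2]: r0=M[208]=8
after XOR r6, r6, r0: r6=(-32)^8=-24
after ADD r2, r2, #4: r2=208+4=212
after ADD r7, r7, #2: r7=5+2=7
CMP r7, #9  (cmp 7,9)
BNE L0: taken
after SUB r0, r0, #6: r0=8-6=2
after LDR r0, [r2]: r0=M[212]=-5
after XOR r6, r6, r0: r6=(-24)^(-5)=19
after ADD r2, r2, #4: r2=212+4=216
after ADD r7, r7, #2: r7=7+2=9
CMP r7, #9  (cmp 9,9)
BNE L0: not taken
STR r6, [204] → M[204]=19
halt.
Total executed instructions: 34.

34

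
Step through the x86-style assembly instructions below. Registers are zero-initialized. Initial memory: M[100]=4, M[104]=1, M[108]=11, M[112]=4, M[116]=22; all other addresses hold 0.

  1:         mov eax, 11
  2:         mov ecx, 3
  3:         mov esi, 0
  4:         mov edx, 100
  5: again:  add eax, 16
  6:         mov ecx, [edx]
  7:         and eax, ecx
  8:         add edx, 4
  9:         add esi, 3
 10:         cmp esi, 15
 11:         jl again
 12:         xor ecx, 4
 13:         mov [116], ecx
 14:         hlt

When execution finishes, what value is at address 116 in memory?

mov eax, 11 → eax=11
mov ecx, 3 → ecx=3
mov esi, 0 → esi=0
mov edx, 100 → edx=100
add eax, 16 → eax=11+16=27
mov ecx, [edx] → ecx=M[100]=4
and eax, ecx → eax=27&4=0
add edx, 4 → edx=100+4=104
add esi, 3 → esi=0+3=3
cmp esi, 15  (cmp 3,15)
jl again: taken
add eax, 16 → eax=0+16=16
mov ecx, [edx] → ecx=M[104]=1
and eax, ecx → eax=16&1=0
add edx, 4 → edx=104+4=108
add esi, 3 → esi=3+3=6
cmp esi, 15  (cmp 6,15)
jl again: taken
add eax, 16 → eax=0+16=16
mov ecx, [edx] → ecx=M[108]=11
and eax, ecx → eax=16&11=0
add edx, 4 → edx=108+4=112
add esi, 3 → esi=6+3=9
cmp esi, 15  (cmp 9,15)
jl again: taken
add eax, 16 → eax=0+16=16
mov ecx, [edx] → ecx=M[112]=4
and eax, ecx → eax=16&4=0
add edx, 4 → edx=112+4=116
add esi, 3 → esi=9+3=12
cmp esi, 15  (cmp 12,15)
jl again: taken
add eax, 16 → eax=0+16=16
mov ecx, [edx] → ecx=M[116]=22
and eax, ecx → eax=16&22=16
add edx, 4 → edx=116+4=120
add esi, 3 → esi=12+3=15
cmp esi, 15  (cmp 15,15)
jl again: not taken
xor ecx, 4 → ecx=22^4=18
mov [116], ecx → M[116]=18
halt.

18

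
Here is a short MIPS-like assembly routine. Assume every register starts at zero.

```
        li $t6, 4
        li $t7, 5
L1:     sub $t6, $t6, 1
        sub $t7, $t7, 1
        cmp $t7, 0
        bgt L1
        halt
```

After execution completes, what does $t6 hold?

-1

after li $t6, 4: $t6=4
after li $t7, 5: $t7=5
after sub $t6, $t6, 1: $t6=4-1=3
after sub $t7, $t7, 1: $t7=5-1=4
cmp $t7, 0  (cmp 4,0)
bgt L1: taken
after sub $t6, $t6, 1: $t6=3-1=2
after sub $t7, $t7, 1: $t7=4-1=3
cmp $t7, 0  (cmp 3,0)
bgt L1: taken
after sub $t6, $t6, 1: $t6=2-1=1
after sub $t7, $t7, 1: $t7=3-1=2
cmp $t7, 0  (cmp 2,0)
bgt L1: taken
after sub $t6, $t6, 1: $t6=1-1=0
after sub $t7, $t7, 1: $t7=2-1=1
cmp $t7, 0  (cmp 1,0)
bgt L1: taken
after sub $t6, $t6, 1: $t6=0-1=-1
after sub $t7, $t7, 1: $t7=1-1=0
cmp $t7, 0  (cmp 0,0)
bgt L1: not taken
halt.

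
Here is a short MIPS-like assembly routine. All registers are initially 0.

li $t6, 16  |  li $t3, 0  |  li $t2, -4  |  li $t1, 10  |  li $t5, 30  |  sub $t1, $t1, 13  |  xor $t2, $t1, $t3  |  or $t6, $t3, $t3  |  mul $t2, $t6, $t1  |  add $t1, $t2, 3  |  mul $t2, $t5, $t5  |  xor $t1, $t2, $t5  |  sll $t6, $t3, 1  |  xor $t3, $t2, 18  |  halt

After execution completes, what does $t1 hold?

922

$t6=16
$t3=0
$t2=-4
$t1=10
$t5=30
$t1=10-13=-3
$t2=(-3)^0=-3
$t6=0|0=0
$t2=0*(-3)=0
$t1=0+3=3
$t2=30*30=900
$t1=900^30=922
$t6=0<<1=0
$t3=900^18=918
halt.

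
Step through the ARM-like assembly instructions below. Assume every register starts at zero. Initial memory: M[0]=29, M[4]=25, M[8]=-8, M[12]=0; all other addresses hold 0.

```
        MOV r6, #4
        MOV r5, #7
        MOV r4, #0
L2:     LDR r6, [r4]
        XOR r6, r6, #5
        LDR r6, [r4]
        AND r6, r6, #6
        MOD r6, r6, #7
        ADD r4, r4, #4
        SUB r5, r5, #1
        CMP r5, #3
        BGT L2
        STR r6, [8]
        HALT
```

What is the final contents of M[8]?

MOV r6, #4 → r6=4
MOV r5, #7 → r5=7
MOV r4, #0 → r4=0
LDR r6, [r4] → r6=M[0]=29
XOR r6, r6, #5 → r6=29^5=24
LDR r6, [r4] → r6=M[0]=29
AND r6, r6, #6 → r6=29&6=4
MOD r6, r6, #7 → r6=4%7=4
ADD r4, r4, #4 → r4=0+4=4
SUB r5, r5, #1 → r5=7-1=6
CMP r5, #3  (cmp 6,3)
BGT L2: taken
LDR r6, [r4] → r6=M[4]=25
XOR r6, r6, #5 → r6=25^5=28
LDR r6, [r4] → r6=M[4]=25
AND r6, r6, #6 → r6=25&6=0
MOD r6, r6, #7 → r6=0%7=0
ADD r4, r4, #4 → r4=4+4=8
SUB r5, r5, #1 → r5=6-1=5
CMP r5, #3  (cmp 5,3)
BGT L2: taken
LDR r6, [r4] → r6=M[8]=-8
XOR r6, r6, #5 → r6=(-8)^5=-3
LDR r6, [r4] → r6=M[8]=-8
AND r6, r6, #6 → r6=(-8)&6=0
MOD r6, r6, #7 → r6=0%7=0
ADD r4, r4, #4 → r4=8+4=12
SUB r5, r5, #1 → r5=5-1=4
CMP r5, #3  (cmp 4,3)
BGT L2: taken
LDR r6, [r4] → r6=M[12]=0
XOR r6, r6, #5 → r6=0^5=5
LDR r6, [r4] → r6=M[12]=0
AND r6, r6, #6 → r6=0&6=0
MOD r6, r6, #7 → r6=0%7=0
ADD r4, r4, #4 → r4=12+4=16
SUB r5, r5, #1 → r5=4-1=3
CMP r5, #3  (cmp 3,3)
BGT L2: not taken
STR r6, [8] → M[8]=0
halt.

0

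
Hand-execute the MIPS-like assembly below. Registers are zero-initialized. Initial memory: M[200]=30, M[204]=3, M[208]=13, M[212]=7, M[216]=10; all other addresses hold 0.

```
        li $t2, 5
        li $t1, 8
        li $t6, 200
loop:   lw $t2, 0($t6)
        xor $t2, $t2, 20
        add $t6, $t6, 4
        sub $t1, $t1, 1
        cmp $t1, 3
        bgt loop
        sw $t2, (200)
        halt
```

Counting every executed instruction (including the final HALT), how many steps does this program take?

35

after li $t2, 5: $t2=5
after li $t1, 8: $t1=8
after li $t6, 200: $t6=200
after lw $t2, 0($t6): $t2=M[200]=30
after xor $t2, $t2, 20: $t2=30^20=10
after add $t6, $t6, 4: $t6=200+4=204
after sub $t1, $t1, 1: $t1=8-1=7
cmp $t1, 3  (cmp 7,3)
bgt loop: taken
after lw $t2, 0($t6): $t2=M[204]=3
after xor $t2, $t2, 20: $t2=3^20=23
after add $t6, $t6, 4: $t6=204+4=208
after sub $t1, $t1, 1: $t1=7-1=6
cmp $t1, 3  (cmp 6,3)
bgt loop: taken
after lw $t2, 0($t6): $t2=M[208]=13
after xor $t2, $t2, 20: $t2=13^20=25
after add $t6, $t6, 4: $t6=208+4=212
after sub $t1, $t1, 1: $t1=6-1=5
cmp $t1, 3  (cmp 5,3)
bgt loop: taken
after lw $t2, 0($t6): $t2=M[212]=7
after xor $t2, $t2, 20: $t2=7^20=19
after add $t6, $t6, 4: $t6=212+4=216
after sub $t1, $t1, 1: $t1=5-1=4
cmp $t1, 3  (cmp 4,3)
bgt loop: taken
after lw $t2, 0($t6): $t2=M[216]=10
after xor $t2, $t2, 20: $t2=10^20=30
after add $t6, $t6, 4: $t6=216+4=220
after sub $t1, $t1, 1: $t1=4-1=3
cmp $t1, 3  (cmp 3,3)
bgt loop: not taken
sw $t2, (200) → M[200]=30
halt.
Total executed instructions: 35.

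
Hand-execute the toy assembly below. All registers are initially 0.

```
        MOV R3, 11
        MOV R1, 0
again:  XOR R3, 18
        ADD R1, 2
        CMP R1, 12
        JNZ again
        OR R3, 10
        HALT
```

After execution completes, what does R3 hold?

after MOV R3, 11: R3=11
after MOV R1, 0: R1=0
after XOR R3, 18: R3=11^18=25
after ADD R1, 2: R1=0+2=2
CMP R1, 12  (cmp 2,12)
JNZ again: taken
after XOR R3, 18: R3=25^18=11
after ADD R1, 2: R1=2+2=4
CMP R1, 12  (cmp 4,12)
JNZ again: taken
after XOR R3, 18: R3=11^18=25
after ADD R1, 2: R1=4+2=6
CMP R1, 12  (cmp 6,12)
JNZ again: taken
after XOR R3, 18: R3=25^18=11
after ADD R1, 2: R1=6+2=8
CMP R1, 12  (cmp 8,12)
JNZ again: taken
after XOR R3, 18: R3=11^18=25
after ADD R1, 2: R1=8+2=10
CMP R1, 12  (cmp 10,12)
JNZ again: taken
after XOR R3, 18: R3=25^18=11
after ADD R1, 2: R1=10+2=12
CMP R1, 12  (cmp 12,12)
JNZ again: not taken
after OR R3, 10: R3=11|10=11
halt.

11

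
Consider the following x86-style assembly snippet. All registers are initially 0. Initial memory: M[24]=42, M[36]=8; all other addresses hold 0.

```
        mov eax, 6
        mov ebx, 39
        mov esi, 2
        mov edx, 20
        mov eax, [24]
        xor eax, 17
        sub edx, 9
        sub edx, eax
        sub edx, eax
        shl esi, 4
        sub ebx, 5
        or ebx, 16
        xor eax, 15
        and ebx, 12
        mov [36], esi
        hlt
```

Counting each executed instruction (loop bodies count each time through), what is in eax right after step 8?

after mov eax, 6: eax=6
after mov ebx, 39: ebx=39
after mov esi, 2: esi=2
after mov edx, 20: edx=20
after mov eax, [24]: eax=M[24]=42
after xor eax, 17: eax=42^17=59
after sub edx, 9: edx=20-9=11
after sub edx, eax: edx=11-59=-48
After step 8: eax = 59.

59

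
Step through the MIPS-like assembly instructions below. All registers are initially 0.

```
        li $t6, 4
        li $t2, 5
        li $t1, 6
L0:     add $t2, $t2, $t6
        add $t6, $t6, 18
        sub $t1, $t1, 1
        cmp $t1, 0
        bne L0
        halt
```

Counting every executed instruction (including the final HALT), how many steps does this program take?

li $t6, 4 → $t6=4
li $t2, 5 → $t2=5
li $t1, 6 → $t1=6
add $t2, $t2, $t6 → $t2=5+4=9
add $t6, $t6, 18 → $t6=4+18=22
sub $t1, $t1, 1 → $t1=6-1=5
cmp $t1, 0  (cmp 5,0)
bne L0: taken
add $t2, $t2, $t6 → $t2=9+22=31
add $t6, $t6, 18 → $t6=22+18=40
sub $t1, $t1, 1 → $t1=5-1=4
cmp $t1, 0  (cmp 4,0)
bne L0: taken
add $t2, $t2, $t6 → $t2=31+40=71
add $t6, $t6, 18 → $t6=40+18=58
sub $t1, $t1, 1 → $t1=4-1=3
cmp $t1, 0  (cmp 3,0)
bne L0: taken
add $t2, $t2, $t6 → $t2=71+58=129
add $t6, $t6, 18 → $t6=58+18=76
sub $t1, $t1, 1 → $t1=3-1=2
cmp $t1, 0  (cmp 2,0)
bne L0: taken
add $t2, $t2, $t6 → $t2=129+76=205
add $t6, $t6, 18 → $t6=76+18=94
sub $t1, $t1, 1 → $t1=2-1=1
cmp $t1, 0  (cmp 1,0)
bne L0: taken
add $t2, $t2, $t6 → $t2=205+94=299
add $t6, $t6, 18 → $t6=94+18=112
sub $t1, $t1, 1 → $t1=1-1=0
cmp $t1, 0  (cmp 0,0)
bne L0: not taken
halt.
Total executed instructions: 34.

34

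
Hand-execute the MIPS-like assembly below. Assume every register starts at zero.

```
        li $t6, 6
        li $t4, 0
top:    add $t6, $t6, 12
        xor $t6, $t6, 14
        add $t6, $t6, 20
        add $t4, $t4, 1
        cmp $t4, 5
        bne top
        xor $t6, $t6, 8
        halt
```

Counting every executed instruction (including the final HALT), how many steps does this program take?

after li $t6, 6: $t6=6
after li $t4, 0: $t4=0
after add $t6, $t6, 12: $t6=6+12=18
after xor $t6, $t6, 14: $t6=18^14=28
after add $t6, $t6, 20: $t6=28+20=48
after add $t4, $t4, 1: $t4=0+1=1
cmp $t4, 5  (cmp 1,5)
bne top: taken
after add $t6, $t6, 12: $t6=48+12=60
after xor $t6, $t6, 14: $t6=60^14=50
after add $t6, $t6, 20: $t6=50+20=70
after add $t4, $t4, 1: $t4=1+1=2
cmp $t4, 5  (cmp 2,5)
bne top: taken
after add $t6, $t6, 12: $t6=70+12=82
after xor $t6, $t6, 14: $t6=82^14=92
after add $t6, $t6, 20: $t6=92+20=112
after add $t4, $t4, 1: $t4=2+1=3
cmp $t4, 5  (cmp 3,5)
bne top: taken
after add $t6, $t6, 12: $t6=112+12=124
after xor $t6, $t6, 14: $t6=124^14=114
after add $t6, $t6, 20: $t6=114+20=134
after add $t4, $t4, 1: $t4=3+1=4
cmp $t4, 5  (cmp 4,5)
bne top: taken
after add $t6, $t6, 12: $t6=134+12=146
after xor $t6, $t6, 14: $t6=146^14=156
after add $t6, $t6, 20: $t6=156+20=176
after add $t4, $t4, 1: $t4=4+1=5
cmp $t4, 5  (cmp 5,5)
bne top: not taken
after xor $t6, $t6, 8: $t6=176^8=184
halt.
Total executed instructions: 34.

34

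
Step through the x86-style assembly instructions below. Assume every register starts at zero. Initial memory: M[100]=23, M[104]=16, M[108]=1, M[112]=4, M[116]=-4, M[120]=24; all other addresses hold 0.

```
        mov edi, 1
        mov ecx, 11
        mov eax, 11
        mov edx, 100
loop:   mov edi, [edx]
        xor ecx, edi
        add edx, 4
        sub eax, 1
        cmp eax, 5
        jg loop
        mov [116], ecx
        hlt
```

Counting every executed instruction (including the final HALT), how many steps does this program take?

42

mov edi, 1 → edi=1
mov ecx, 11 → ecx=11
mov eax, 11 → eax=11
mov edx, 100 → edx=100
mov edi, [edx] → edi=M[100]=23
xor ecx, edi → ecx=11^23=28
add edx, 4 → edx=100+4=104
sub eax, 1 → eax=11-1=10
cmp eax, 5  (cmp 10,5)
jg loop: taken
mov edi, [edx] → edi=M[104]=16
xor ecx, edi → ecx=28^16=12
add edx, 4 → edx=104+4=108
sub eax, 1 → eax=10-1=9
cmp eax, 5  (cmp 9,5)
jg loop: taken
mov edi, [edx] → edi=M[108]=1
xor ecx, edi → ecx=12^1=13
add edx, 4 → edx=108+4=112
sub eax, 1 → eax=9-1=8
cmp eax, 5  (cmp 8,5)
jg loop: taken
mov edi, [edx] → edi=M[112]=4
xor ecx, edi → ecx=13^4=9
add edx, 4 → edx=112+4=116
sub eax, 1 → eax=8-1=7
cmp eax, 5  (cmp 7,5)
jg loop: taken
mov edi, [edx] → edi=M[116]=-4
xor ecx, edi → ecx=9^(-4)=-11
add edx, 4 → edx=116+4=120
sub eax, 1 → eax=7-1=6
cmp eax, 5  (cmp 6,5)
jg loop: taken
mov edi, [edx] → edi=M[120]=24
xor ecx, edi → ecx=(-11)^24=-19
add edx, 4 → edx=120+4=124
sub eax, 1 → eax=6-1=5
cmp eax, 5  (cmp 5,5)
jg loop: not taken
mov [116], ecx → M[116]=-19
halt.
Total executed instructions: 42.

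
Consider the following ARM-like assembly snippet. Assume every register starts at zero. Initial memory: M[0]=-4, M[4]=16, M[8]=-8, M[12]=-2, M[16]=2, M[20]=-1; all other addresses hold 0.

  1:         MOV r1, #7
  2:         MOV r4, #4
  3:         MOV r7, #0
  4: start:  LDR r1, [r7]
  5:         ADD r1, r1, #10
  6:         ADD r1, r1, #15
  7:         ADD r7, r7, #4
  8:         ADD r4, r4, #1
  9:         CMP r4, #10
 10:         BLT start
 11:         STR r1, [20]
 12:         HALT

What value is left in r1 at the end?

r1=7
r4=4
r7=0
r1=M[0]=-4
r1=(-4)+10=6
r1=6+15=21
r7=0+4=4
r4=4+1=5
CMP r4, #10  (cmp 5,10)
BLT start: taken
r1=M[4]=16
r1=16+10=26
r1=26+15=41
r7=4+4=8
r4=5+1=6
CMP r4, #10  (cmp 6,10)
BLT start: taken
r1=M[8]=-8
r1=(-8)+10=2
r1=2+15=17
r7=8+4=12
r4=6+1=7
CMP r4, #10  (cmp 7,10)
BLT start: taken
r1=M[12]=-2
r1=(-2)+10=8
r1=8+15=23
r7=12+4=16
r4=7+1=8
CMP r4, #10  (cmp 8,10)
BLT start: taken
r1=M[16]=2
r1=2+10=12
r1=12+15=27
r7=16+4=20
r4=8+1=9
CMP r4, #10  (cmp 9,10)
BLT start: taken
r1=M[20]=-1
r1=(-1)+10=9
r1=9+15=24
r7=20+4=24
r4=9+1=10
CMP r4, #10  (cmp 10,10)
BLT start: not taken
STR r1, [20] → M[20]=24
halt.

24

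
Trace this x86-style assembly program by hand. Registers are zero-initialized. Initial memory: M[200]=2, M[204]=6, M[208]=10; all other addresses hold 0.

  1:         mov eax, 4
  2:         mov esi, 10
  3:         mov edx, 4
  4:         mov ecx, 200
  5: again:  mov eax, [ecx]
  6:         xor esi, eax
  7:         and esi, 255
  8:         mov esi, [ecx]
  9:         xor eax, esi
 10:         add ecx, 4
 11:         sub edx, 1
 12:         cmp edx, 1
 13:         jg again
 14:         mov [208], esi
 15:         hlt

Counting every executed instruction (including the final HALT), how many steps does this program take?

33

after mov eax, 4: eax=4
after mov esi, 10: esi=10
after mov edx, 4: edx=4
after mov ecx, 200: ecx=200
after mov eax, [ecx]: eax=M[200]=2
after xor esi, eax: esi=10^2=8
after and esi, 255: esi=8&255=8
after mov esi, [ecx]: esi=M[200]=2
after xor eax, esi: eax=2^2=0
after add ecx, 4: ecx=200+4=204
after sub edx, 1: edx=4-1=3
cmp edx, 1  (cmp 3,1)
jg again: taken
after mov eax, [ecx]: eax=M[204]=6
after xor esi, eax: esi=2^6=4
after and esi, 255: esi=4&255=4
after mov esi, [ecx]: esi=M[204]=6
after xor eax, esi: eax=6^6=0
after add ecx, 4: ecx=204+4=208
after sub edx, 1: edx=3-1=2
cmp edx, 1  (cmp 2,1)
jg again: taken
after mov eax, [ecx]: eax=M[208]=10
after xor esi, eax: esi=6^10=12
after and esi, 255: esi=12&255=12
after mov esi, [ecx]: esi=M[208]=10
after xor eax, esi: eax=10^10=0
after add ecx, 4: ecx=208+4=212
after sub edx, 1: edx=2-1=1
cmp edx, 1  (cmp 1,1)
jg again: not taken
mov [208], esi → M[208]=10
halt.
Total executed instructions: 33.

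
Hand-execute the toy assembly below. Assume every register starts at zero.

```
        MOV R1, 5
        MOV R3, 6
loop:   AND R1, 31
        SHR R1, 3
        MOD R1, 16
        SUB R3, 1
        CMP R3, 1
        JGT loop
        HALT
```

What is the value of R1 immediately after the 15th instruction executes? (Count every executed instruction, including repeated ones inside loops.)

0

R1=5
R3=6
R1=5&31=5
R1=5>>3=0
R1=0%16=0
R3=6-1=5
CMP R3, 1  (cmp 5,1)
JGT loop: taken
R1=0&31=0
R1=0>>3=0
R1=0%16=0
R3=5-1=4
CMP R3, 1  (cmp 4,1)
JGT loop: taken
R1=0&31=0
After step 15: R1 = 0.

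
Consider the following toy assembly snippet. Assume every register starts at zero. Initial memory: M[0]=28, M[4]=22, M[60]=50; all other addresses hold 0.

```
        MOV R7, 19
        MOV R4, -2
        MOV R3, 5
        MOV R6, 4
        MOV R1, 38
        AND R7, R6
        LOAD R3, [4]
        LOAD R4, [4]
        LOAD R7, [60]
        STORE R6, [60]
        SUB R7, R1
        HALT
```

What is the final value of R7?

12

R7=19
R4=-2
R3=5
R6=4
R1=38
R7=19&4=0
R3=M[4]=22
R4=M[4]=22
R7=M[60]=50
STORE R6, [60] → M[60]=4
R7=50-38=12
halt.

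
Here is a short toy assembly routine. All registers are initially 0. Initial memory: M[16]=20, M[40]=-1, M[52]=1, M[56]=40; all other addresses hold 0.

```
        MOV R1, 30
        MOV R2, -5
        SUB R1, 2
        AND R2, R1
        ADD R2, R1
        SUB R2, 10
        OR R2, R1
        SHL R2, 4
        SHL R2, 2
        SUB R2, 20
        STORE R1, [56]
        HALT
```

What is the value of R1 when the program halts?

28

R1=30
R2=-5
R1=30-2=28
R2=(-5)&28=24
R2=24+28=52
R2=52-10=42
R2=42|28=62
R2=62<<4=992
R2=992<<2=3968
R2=3968-20=3948
STORE R1, [56] → M[56]=28
halt.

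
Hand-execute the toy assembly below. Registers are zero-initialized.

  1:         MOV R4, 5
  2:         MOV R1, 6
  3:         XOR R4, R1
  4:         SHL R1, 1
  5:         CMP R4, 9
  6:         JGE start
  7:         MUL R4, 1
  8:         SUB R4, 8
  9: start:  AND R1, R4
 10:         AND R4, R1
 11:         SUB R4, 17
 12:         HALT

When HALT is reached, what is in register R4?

-9

MOV R4, 5 → R4=5
MOV R1, 6 → R1=6
XOR R4, R1 → R4=5^6=3
SHL R1, 1 → R1=6<<1=12
CMP R4, 9  (cmp 3,9)
JGE start: not taken
MUL R4, 1 → R4=3*1=3
SUB R4, 8 → R4=3-8=-5
AND R1, R4 → R1=12&(-5)=8
AND R4, R1 → R4=(-5)&8=8
SUB R4, 17 → R4=8-17=-9
halt.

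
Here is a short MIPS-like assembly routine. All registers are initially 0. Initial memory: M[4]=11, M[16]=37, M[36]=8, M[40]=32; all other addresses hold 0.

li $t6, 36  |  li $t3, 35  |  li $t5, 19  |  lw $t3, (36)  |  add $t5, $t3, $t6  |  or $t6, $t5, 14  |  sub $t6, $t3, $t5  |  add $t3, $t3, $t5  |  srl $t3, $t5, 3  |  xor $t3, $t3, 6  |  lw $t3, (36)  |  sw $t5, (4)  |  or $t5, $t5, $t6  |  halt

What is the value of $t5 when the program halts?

-4

li $t6, 36 → $t6=36
li $t3, 35 → $t3=35
li $t5, 19 → $t5=19
lw $t3, (36) → $t3=M[36]=8
add $t5, $t3, $t6 → $t5=8+36=44
or $t6, $t5, 14 → $t6=44|14=46
sub $t6, $t3, $t5 → $t6=8-44=-36
add $t3, $t3, $t5 → $t3=8+44=52
srl $t3, $t5, 3 → $t3=44>>3=5
xor $t3, $t3, 6 → $t3=5^6=3
lw $t3, (36) → $t3=M[36]=8
sw $t5, (4) → M[4]=44
or $t5, $t5, $t6 → $t5=44|(-36)=-4
halt.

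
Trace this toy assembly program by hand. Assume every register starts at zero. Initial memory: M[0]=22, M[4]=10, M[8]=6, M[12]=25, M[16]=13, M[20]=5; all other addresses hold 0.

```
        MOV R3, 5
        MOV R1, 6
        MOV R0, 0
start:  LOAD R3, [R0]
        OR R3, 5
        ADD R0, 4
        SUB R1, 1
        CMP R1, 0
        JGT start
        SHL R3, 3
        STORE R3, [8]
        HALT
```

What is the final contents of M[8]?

MOV R3, 5 → R3=5
MOV R1, 6 → R1=6
MOV R0, 0 → R0=0
LOAD R3, [R0] → R3=M[0]=22
OR R3, 5 → R3=22|5=23
ADD R0, 4 → R0=0+4=4
SUB R1, 1 → R1=6-1=5
CMP R1, 0  (cmp 5,0)
JGT start: taken
LOAD R3, [R0] → R3=M[4]=10
OR R3, 5 → R3=10|5=15
ADD R0, 4 → R0=4+4=8
SUB R1, 1 → R1=5-1=4
CMP R1, 0  (cmp 4,0)
JGT start: taken
LOAD R3, [R0] → R3=M[8]=6
OR R3, 5 → R3=6|5=7
ADD R0, 4 → R0=8+4=12
SUB R1, 1 → R1=4-1=3
CMP R1, 0  (cmp 3,0)
JGT start: taken
LOAD R3, [R0] → R3=M[12]=25
OR R3, 5 → R3=25|5=29
ADD R0, 4 → R0=12+4=16
SUB R1, 1 → R1=3-1=2
CMP R1, 0  (cmp 2,0)
JGT start: taken
LOAD R3, [R0] → R3=M[16]=13
OR R3, 5 → R3=13|5=13
ADD R0, 4 → R0=16+4=20
SUB R1, 1 → R1=2-1=1
CMP R1, 0  (cmp 1,0)
JGT start: taken
LOAD R3, [R0] → R3=M[20]=5
OR R3, 5 → R3=5|5=5
ADD R0, 4 → R0=20+4=24
SUB R1, 1 → R1=1-1=0
CMP R1, 0  (cmp 0,0)
JGT start: not taken
SHL R3, 3 → R3=5<<3=40
STORE R3, [8] → M[8]=40
halt.

40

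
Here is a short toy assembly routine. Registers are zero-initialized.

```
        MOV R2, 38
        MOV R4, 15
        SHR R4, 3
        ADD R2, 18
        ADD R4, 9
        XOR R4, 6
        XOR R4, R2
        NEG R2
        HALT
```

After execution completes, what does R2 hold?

-56

after MOV R2, 38: R2=38
after MOV R4, 15: R4=15
after SHR R4, 3: R4=15>>3=1
after ADD R2, 18: R2=38+18=56
after ADD R4, 9: R4=1+9=10
after XOR R4, 6: R4=10^6=12
after XOR R4, R2: R4=12^56=52
after NEG R2: R2=-(56)=-56
halt.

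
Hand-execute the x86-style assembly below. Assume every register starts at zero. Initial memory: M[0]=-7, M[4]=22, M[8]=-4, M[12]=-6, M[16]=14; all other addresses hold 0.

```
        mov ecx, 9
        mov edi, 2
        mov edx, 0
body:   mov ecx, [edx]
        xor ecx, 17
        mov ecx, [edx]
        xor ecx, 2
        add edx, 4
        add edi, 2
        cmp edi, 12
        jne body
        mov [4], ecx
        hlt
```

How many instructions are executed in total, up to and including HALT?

ecx=9
edi=2
edx=0
ecx=M[0]=-7
ecx=(-7)^17=-24
ecx=M[0]=-7
ecx=(-7)^2=-5
edx=0+4=4
edi=2+2=4
cmp edi, 12  (cmp 4,12)
jne body: taken
ecx=M[4]=22
ecx=22^17=7
ecx=M[4]=22
ecx=22^2=20
edx=4+4=8
edi=4+2=6
cmp edi, 12  (cmp 6,12)
jne body: taken
ecx=M[8]=-4
ecx=(-4)^17=-19
ecx=M[8]=-4
ecx=(-4)^2=-2
edx=8+4=12
edi=6+2=8
cmp edi, 12  (cmp 8,12)
jne body: taken
ecx=M[12]=-6
ecx=(-6)^17=-21
ecx=M[12]=-6
ecx=(-6)^2=-8
edx=12+4=16
edi=8+2=10
cmp edi, 12  (cmp 10,12)
jne body: taken
ecx=M[16]=14
ecx=14^17=31
ecx=M[16]=14
ecx=14^2=12
edx=16+4=20
edi=10+2=12
cmp edi, 12  (cmp 12,12)
jne body: not taken
mov [4], ecx → M[4]=12
halt.
Total executed instructions: 45.

45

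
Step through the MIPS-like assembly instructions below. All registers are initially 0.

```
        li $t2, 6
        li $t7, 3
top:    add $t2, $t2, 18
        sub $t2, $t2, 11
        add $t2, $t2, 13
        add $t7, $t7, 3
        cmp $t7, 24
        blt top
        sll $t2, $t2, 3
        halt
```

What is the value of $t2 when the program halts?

1168

li $t2, 6 → $t2=6
li $t7, 3 → $t7=3
add $t2, $t2, 18 → $t2=6+18=24
sub $t2, $t2, 11 → $t2=24-11=13
add $t2, $t2, 13 → $t2=13+13=26
add $t7, $t7, 3 → $t7=3+3=6
cmp $t7, 24  (cmp 6,24)
blt top: taken
add $t2, $t2, 18 → $t2=26+18=44
sub $t2, $t2, 11 → $t2=44-11=33
add $t2, $t2, 13 → $t2=33+13=46
add $t7, $t7, 3 → $t7=6+3=9
cmp $t7, 24  (cmp 9,24)
blt top: taken
add $t2, $t2, 18 → $t2=46+18=64
sub $t2, $t2, 11 → $t2=64-11=53
add $t2, $t2, 13 → $t2=53+13=66
add $t7, $t7, 3 → $t7=9+3=12
cmp $t7, 24  (cmp 12,24)
blt top: taken
add $t2, $t2, 18 → $t2=66+18=84
sub $t2, $t2, 11 → $t2=84-11=73
add $t2, $t2, 13 → $t2=73+13=86
add $t7, $t7, 3 → $t7=12+3=15
cmp $t7, 24  (cmp 15,24)
blt top: taken
add $t2, $t2, 18 → $t2=86+18=104
sub $t2, $t2, 11 → $t2=104-11=93
add $t2, $t2, 13 → $t2=93+13=106
add $t7, $t7, 3 → $t7=15+3=18
cmp $t7, 24  (cmp 18,24)
blt top: taken
add $t2, $t2, 18 → $t2=106+18=124
sub $t2, $t2, 11 → $t2=124-11=113
add $t2, $t2, 13 → $t2=113+13=126
add $t7, $t7, 3 → $t7=18+3=21
cmp $t7, 24  (cmp 21,24)
blt top: taken
add $t2, $t2, 18 → $t2=126+18=144
sub $t2, $t2, 11 → $t2=144-11=133
add $t2, $t2, 13 → $t2=133+13=146
add $t7, $t7, 3 → $t7=21+3=24
cmp $t7, 24  (cmp 24,24)
blt top: not taken
sll $t2, $t2, 3 → $t2=146<<3=1168
halt.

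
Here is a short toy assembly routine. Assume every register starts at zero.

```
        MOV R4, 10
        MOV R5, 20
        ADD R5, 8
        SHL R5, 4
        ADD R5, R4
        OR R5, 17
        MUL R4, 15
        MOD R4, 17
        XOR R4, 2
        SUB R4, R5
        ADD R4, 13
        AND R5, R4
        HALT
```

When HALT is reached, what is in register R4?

after MOV R4, 10: R4=10
after MOV R5, 20: R5=20
after ADD R5, 8: R5=20+8=28
after SHL R5, 4: R5=28<<4=448
after ADD R5, R4: R5=448+10=458
after OR R5, 17: R5=458|17=475
after MUL R4, 15: R4=10*15=150
after MOD R4, 17: R4=150%17=14
after XOR R4, 2: R4=14^2=12
after SUB R4, R5: R4=12-475=-463
after ADD R4, 13: R4=(-463)+13=-450
after AND R5, R4: R5=475&(-450)=26
halt.

-450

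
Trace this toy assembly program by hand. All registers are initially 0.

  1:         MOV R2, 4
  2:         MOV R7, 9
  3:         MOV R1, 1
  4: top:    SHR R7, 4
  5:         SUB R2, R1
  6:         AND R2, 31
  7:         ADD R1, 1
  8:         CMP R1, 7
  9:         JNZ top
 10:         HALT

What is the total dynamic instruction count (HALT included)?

R2=4
R7=9
R1=1
R7=9>>4=0
R2=4-1=3
R2=3&31=3
R1=1+1=2
CMP R1, 7  (cmp 2,7)
JNZ top: taken
R7=0>>4=0
R2=3-2=1
R2=1&31=1
R1=2+1=3
CMP R1, 7  (cmp 3,7)
JNZ top: taken
R7=0>>4=0
R2=1-3=-2
R2=(-2)&31=30
R1=3+1=4
CMP R1, 7  (cmp 4,7)
JNZ top: taken
R7=0>>4=0
R2=30-4=26
R2=26&31=26
R1=4+1=5
CMP R1, 7  (cmp 5,7)
JNZ top: taken
R7=0>>4=0
R2=26-5=21
R2=21&31=21
R1=5+1=6
CMP R1, 7  (cmp 6,7)
JNZ top: taken
R7=0>>4=0
R2=21-6=15
R2=15&31=15
R1=6+1=7
CMP R1, 7  (cmp 7,7)
JNZ top: not taken
halt.
Total executed instructions: 40.

40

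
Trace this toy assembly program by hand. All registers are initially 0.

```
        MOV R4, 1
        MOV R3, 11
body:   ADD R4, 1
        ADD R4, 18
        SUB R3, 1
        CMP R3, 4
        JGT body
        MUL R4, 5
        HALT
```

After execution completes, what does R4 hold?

MOV R4, 1 → R4=1
MOV R3, 11 → R3=11
ADD R4, 1 → R4=1+1=2
ADD R4, 18 → R4=2+18=20
SUB R3, 1 → R3=11-1=10
CMP R3, 4  (cmp 10,4)
JGT body: taken
ADD R4, 1 → R4=20+1=21
ADD R4, 18 → R4=21+18=39
SUB R3, 1 → R3=10-1=9
CMP R3, 4  (cmp 9,4)
JGT body: taken
ADD R4, 1 → R4=39+1=40
ADD R4, 18 → R4=40+18=58
SUB R3, 1 → R3=9-1=8
CMP R3, 4  (cmp 8,4)
JGT body: taken
ADD R4, 1 → R4=58+1=59
ADD R4, 18 → R4=59+18=77
SUB R3, 1 → R3=8-1=7
CMP R3, 4  (cmp 7,4)
JGT body: taken
ADD R4, 1 → R4=77+1=78
ADD R4, 18 → R4=78+18=96
SUB R3, 1 → R3=7-1=6
CMP R3, 4  (cmp 6,4)
JGT body: taken
ADD R4, 1 → R4=96+1=97
ADD R4, 18 → R4=97+18=115
SUB R3, 1 → R3=6-1=5
CMP R3, 4  (cmp 5,4)
JGT body: taken
ADD R4, 1 → R4=115+1=116
ADD R4, 18 → R4=116+18=134
SUB R3, 1 → R3=5-1=4
CMP R3, 4  (cmp 4,4)
JGT body: not taken
MUL R4, 5 → R4=134*5=670
halt.

670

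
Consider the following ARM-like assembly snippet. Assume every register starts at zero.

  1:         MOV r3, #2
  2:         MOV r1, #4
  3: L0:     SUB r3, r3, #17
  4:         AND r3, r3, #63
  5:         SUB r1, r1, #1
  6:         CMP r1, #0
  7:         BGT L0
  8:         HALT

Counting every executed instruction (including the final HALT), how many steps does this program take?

23

MOV r3, #2 → r3=2
MOV r1, #4 → r1=4
SUB r3, r3, #17 → r3=2-17=-15
AND r3, r3, #63 → r3=(-15)&63=49
SUB r1, r1, #1 → r1=4-1=3
CMP r1, #0  (cmp 3,0)
BGT L0: taken
SUB r3, r3, #17 → r3=49-17=32
AND r3, r3, #63 → r3=32&63=32
SUB r1, r1, #1 → r1=3-1=2
CMP r1, #0  (cmp 2,0)
BGT L0: taken
SUB r3, r3, #17 → r3=32-17=15
AND r3, r3, #63 → r3=15&63=15
SUB r1, r1, #1 → r1=2-1=1
CMP r1, #0  (cmp 1,0)
BGT L0: taken
SUB r3, r3, #17 → r3=15-17=-2
AND r3, r3, #63 → r3=(-2)&63=62
SUB r1, r1, #1 → r1=1-1=0
CMP r1, #0  (cmp 0,0)
BGT L0: not taken
halt.
Total executed instructions: 23.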